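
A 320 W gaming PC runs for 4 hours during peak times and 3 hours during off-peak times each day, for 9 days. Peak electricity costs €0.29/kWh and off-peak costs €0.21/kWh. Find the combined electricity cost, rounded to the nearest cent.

€5.16

Peak energy = 0.32 kW × 4 h × 9 = 11.52 kWh
Off-peak energy = 0.32 kW × 3 h × 9 = 8.64 kWh
Cost = 11.52 × €0.29 + 8.64 × €0.21 = €3.3408 + €1.8144 = €5.16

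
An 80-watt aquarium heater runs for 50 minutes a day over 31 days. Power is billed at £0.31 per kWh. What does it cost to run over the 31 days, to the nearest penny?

£0.64

Runtime = 50 min × 31 = 1550 min = 25.833333… h
Energy = 0.08 kW × 25.833333… h = 2.066666… kWh
Cost = 2.066666… kWh × £0.31/kWh = £0.64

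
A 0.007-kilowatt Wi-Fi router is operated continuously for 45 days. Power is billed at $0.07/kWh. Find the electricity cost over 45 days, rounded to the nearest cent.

Runtime = 24 h × 45 = 1080 h
Energy = 0.007 kW × 1080 h = 7.56 kWh
Cost = 7.56 kWh × $0.07/kWh = $0.53

$0.53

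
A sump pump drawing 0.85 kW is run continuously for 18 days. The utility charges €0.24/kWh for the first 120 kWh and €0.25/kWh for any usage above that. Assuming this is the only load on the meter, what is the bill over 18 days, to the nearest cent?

Runtime = 24 h × 18 = 432 h
Energy = 0.85 kW × 432 h = 367.2 kWh
Tier 1 (0–120 kWh): 120 × €0.24 = €28.8
Above 120 kWh: 247.2 × €0.25 = €61.8
Bill = €90.60

€90.60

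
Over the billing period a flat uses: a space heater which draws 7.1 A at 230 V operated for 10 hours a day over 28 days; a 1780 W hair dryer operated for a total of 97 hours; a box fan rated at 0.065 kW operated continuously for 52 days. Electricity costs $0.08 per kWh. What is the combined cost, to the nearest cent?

space heater: Power = 7.1 A × 230 V = 1633 W = 1.633 kW
space heater: Runtime = 10 h/day × 28 days = 280 h
space heater: 1.633 kW × 280 h = 457.24 kWh
hair dryer: 1.78 kW × 97 h = 172.66 kWh
box fan: Runtime = 24 h × 52 = 1248 h
box fan: 0.065 kW × 1248 h = 81.12 kWh
Total energy = 711.02 kWh
Cost = 711.02 × $0.08 = $56.88

$56.88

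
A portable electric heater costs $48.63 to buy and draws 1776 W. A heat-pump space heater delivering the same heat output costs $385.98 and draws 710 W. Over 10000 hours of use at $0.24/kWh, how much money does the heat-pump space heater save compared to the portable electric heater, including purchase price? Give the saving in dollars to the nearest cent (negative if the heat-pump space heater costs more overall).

portable electric heater: $48.63 + (1776/1000) kW × 10000 h × $0.24 = $48.63 + $4262.4 = $4311.03
heat-pump space heater: $385.98 + (710/1000) kW × 10000 h × $0.24 = $385.98 + $1704 = $2089.98
Saving = $4311.03 − $2089.98 = $2221.05

$2221.05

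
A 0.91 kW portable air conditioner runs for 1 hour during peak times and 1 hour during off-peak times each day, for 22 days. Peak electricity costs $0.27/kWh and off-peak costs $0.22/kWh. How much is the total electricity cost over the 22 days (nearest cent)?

Peak energy = 0.91 kW × 1 h × 22 = 20.02 kWh
Off-peak energy = 0.91 kW × 1 h × 22 = 20.02 kWh
Cost = 20.02 × $0.27 + 20.02 × $0.22 = $5.4054 + $4.4044 = $9.81

$9.81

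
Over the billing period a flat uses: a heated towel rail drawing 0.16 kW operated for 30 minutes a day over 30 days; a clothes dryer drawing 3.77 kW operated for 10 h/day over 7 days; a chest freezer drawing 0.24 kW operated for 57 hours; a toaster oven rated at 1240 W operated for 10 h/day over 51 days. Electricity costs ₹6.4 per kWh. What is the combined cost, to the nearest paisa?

heated towel rail: Runtime = 30 min × 30 = 900 min = 15 h
heated towel rail: 0.16 kW × 15 h = 2.4 kWh
clothes dryer: Runtime = 10 h/day × 7 days = 70 h
clothes dryer: 3.77 kW × 70 h = 263.9 kWh
chest freezer: 0.24 kW × 57 h = 13.68 kWh
toaster oven: Runtime = 10 h/day × 51 days = 510 h
toaster oven: 1.24 kW × 510 h = 632.4 kWh
Total energy = 912.38 kWh
Cost = 912.38 × ₹6.4 = ₹5839.23

₹5839.23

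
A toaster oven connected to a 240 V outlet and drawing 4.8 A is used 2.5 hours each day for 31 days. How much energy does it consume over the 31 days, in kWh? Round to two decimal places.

89.28 kWh

Power = 4.8 A × 240 V = 1152 W = 1.152 kW
Runtime = 2.5 h/day × 31 days = 77.5 h
Energy = 1.152 kW × 77.5 h = 89.28 kWh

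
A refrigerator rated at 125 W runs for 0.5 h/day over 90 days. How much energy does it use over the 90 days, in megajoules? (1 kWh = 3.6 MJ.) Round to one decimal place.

20.3 MJ

Runtime = 0.5 h/day × 90 days = 45 h
Energy = 0.125 kW × 45 h = 5.625 kWh
= 5.625 × 3.6 MJ = 20.3 MJ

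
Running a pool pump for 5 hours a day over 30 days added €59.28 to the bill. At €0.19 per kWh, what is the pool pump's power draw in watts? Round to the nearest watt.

2080 W

Energy = €59.28 ÷ €0.19/kWh = 312 kWh
Runtime = 5 h/day × 30 days = 150 h
Power = 312 kWh ÷ 150 h = 2.08 kW = 2080 W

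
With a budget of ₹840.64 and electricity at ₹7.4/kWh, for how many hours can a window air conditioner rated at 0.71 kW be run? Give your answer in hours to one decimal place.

160.0 h

Energy available = ₹840.64 ÷ ₹7.4/kWh = 113.6 kWh
Hours = 113.6 kWh ÷ 0.71 kW = 160.0 h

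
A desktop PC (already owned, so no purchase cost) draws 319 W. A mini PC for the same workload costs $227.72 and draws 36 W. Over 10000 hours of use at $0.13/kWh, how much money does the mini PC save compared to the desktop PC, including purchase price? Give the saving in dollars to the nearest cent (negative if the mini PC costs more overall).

$140.18

desktop PC: $0.00 + (319/1000) kW × 10000 h × $0.13 = $0.00 + $414.7 = $414.7
mini PC: $227.72 + (36/1000) kW × 10000 h × $0.13 = $227.72 + $46.8 = $274.52
Saving = $414.7 − $274.52 = $140.18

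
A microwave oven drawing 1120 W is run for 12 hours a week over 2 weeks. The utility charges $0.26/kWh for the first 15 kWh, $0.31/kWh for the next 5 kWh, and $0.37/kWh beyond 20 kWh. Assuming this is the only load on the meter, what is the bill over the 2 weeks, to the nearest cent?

$8.00

Runtime = 12 h/week × 2 weeks = 24 h
Energy = 1.12 kW × 24 h = 26.88 kWh
Tier 1 (0–15 kWh): 15 × $0.26 = $3.9
Tier 2 (15–20 kWh): 5 × $0.31 = $1.55
Above 20 kWh: 6.88 × $0.37 = $2.5456
Bill = $8.00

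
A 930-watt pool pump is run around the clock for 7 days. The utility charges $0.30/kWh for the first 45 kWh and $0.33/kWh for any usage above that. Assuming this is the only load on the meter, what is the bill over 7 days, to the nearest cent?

$50.21

Runtime = 24 h × 7 = 168 h
Energy = 0.93 kW × 168 h = 156.24 kWh
Tier 1 (0–45 kWh): 45 × $0.30 = $13.5
Above 45 kWh: 111.24 × $0.33 = $36.7092
Bill = $50.21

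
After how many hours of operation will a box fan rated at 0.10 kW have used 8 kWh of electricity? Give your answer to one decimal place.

Hours = 8 kWh ÷ 0.1 kW = 80.0 h

80.0 h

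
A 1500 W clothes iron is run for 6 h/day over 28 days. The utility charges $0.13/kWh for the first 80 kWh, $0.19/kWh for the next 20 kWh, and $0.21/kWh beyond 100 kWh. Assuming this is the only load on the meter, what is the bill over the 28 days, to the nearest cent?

Runtime = 6 h/day × 28 days = 168 h
Energy = 1.5 kW × 168 h = 252 kWh
Tier 1 (0–80 kWh): 80 × $0.13 = $10.4
Tier 2 (80–100 kWh): 20 × $0.19 = $3.8
Above 100 kWh: 152 × $0.21 = $31.92
Bill = $46.12

$46.12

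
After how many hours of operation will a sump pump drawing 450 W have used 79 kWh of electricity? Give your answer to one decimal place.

Hours = 79 kWh ÷ 0.45 kW = 175.6 h

175.6 h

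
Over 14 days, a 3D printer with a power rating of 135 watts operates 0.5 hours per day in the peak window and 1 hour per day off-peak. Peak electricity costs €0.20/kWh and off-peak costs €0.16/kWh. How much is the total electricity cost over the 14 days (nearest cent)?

Peak energy = 0.135 kW × 0.5 h × 14 = 0.945 kWh
Off-peak energy = 0.135 kW × 1 h × 14 = 1.89 kWh
Cost = 0.945 × €0.20 + 1.89 × €0.16 = €0.189 + €0.3024 = €0.49

€0.49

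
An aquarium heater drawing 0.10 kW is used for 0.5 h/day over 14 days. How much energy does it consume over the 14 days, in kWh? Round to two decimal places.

0.70 kWh

Runtime = 0.5 h/day × 14 days = 7 h
Energy = 0.1 kW × 7 h = 0.7 kWh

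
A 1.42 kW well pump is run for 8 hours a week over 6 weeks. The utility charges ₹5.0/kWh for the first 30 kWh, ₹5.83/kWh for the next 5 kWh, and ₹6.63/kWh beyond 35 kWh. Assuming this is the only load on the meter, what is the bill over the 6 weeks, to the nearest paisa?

₹399.00

Runtime = 8 h/week × 6 weeks = 48 h
Energy = 1.42 kW × 48 h = 68.16 kWh
Tier 1 (0–30 kWh): 30 × ₹5.0 = ₹150
Tier 2 (30–35 kWh): 5 × ₹5.83 = ₹29.15
Above 35 kWh: 33.16 × ₹6.63 = ₹219.8508
Bill = ₹399.00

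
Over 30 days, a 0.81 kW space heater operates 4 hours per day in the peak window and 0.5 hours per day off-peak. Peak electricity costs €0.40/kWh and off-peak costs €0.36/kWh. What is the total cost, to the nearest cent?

€43.25

Peak energy = 0.81 kW × 4 h × 30 = 97.2 kWh
Off-peak energy = 0.81 kW × 0.5 h × 30 = 12.15 kWh
Cost = 97.2 × €0.40 + 12.15 × €0.36 = €38.88 + €4.374 = €43.25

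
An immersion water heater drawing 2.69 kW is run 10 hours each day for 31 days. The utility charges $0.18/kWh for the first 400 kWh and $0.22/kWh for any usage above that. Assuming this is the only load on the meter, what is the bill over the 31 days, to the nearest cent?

Runtime = 10 h/day × 31 days = 310 h
Energy = 2.69 kW × 310 h = 833.9 kWh
Tier 1 (0–400 kWh): 400 × $0.18 = $72
Above 400 kWh: 433.9 × $0.22 = $95.458
Bill = $167.46

$167.46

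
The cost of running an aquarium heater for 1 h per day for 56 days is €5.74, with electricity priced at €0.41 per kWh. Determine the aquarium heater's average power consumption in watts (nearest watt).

250 W

Energy = €5.74 ÷ €0.41/kWh = 14 kWh
Runtime = 1 h/day × 56 days = 56 h
Power = 14 kWh ÷ 56 h = 0.25 kW = 250 W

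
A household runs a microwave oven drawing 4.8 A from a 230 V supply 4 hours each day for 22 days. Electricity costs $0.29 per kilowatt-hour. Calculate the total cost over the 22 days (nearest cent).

$28.17

Power = 4.8 A × 230 V = 1104 W = 1.104 kW
Runtime = 4 h/day × 22 days = 88 h
Energy = 1.104 kW × 88 h = 97.152 kWh
Cost = 97.152 kWh × $0.29/kWh = $28.17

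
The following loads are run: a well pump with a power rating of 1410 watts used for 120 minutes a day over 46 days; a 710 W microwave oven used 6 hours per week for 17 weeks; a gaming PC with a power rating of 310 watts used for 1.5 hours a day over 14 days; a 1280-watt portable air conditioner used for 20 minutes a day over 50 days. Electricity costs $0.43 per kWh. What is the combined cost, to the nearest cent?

well pump: Runtime = 120 min × 46 = 5520 min = 92 h
well pump: 1.41 kW × 92 h = 129.72 kWh
microwave oven: Runtime = 6 h/week × 17 weeks = 102 h
microwave oven: 0.71 kW × 102 h = 72.42 kWh
gaming PC: Runtime = 1.5 h/day × 14 days = 21 h
gaming PC: 0.31 kW × 21 h = 6.51 kWh
portable air conditioner: Runtime = 20 min × 50 = 1000 min = 16.666666… h
portable air conditioner: 1.28 kW × 16.666666… h = 21.333333… kWh
Total energy = 229.983333… kWh
Cost = 229.983333… × $0.43 = $98.89

$98.89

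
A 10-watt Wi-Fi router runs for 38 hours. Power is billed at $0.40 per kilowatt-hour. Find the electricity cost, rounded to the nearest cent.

$0.15

Energy = 0.01 kW × 38 h = 0.38 kWh
Cost = 0.38 kWh × $0.40/kWh = $0.15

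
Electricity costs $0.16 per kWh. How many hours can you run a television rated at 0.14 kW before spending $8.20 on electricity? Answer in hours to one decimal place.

Energy available = $8.20 ÷ $0.16/kWh = 51.25 kWh
Hours = 51.25 kWh ÷ 0.14 kW = 366.1 h

366.1 h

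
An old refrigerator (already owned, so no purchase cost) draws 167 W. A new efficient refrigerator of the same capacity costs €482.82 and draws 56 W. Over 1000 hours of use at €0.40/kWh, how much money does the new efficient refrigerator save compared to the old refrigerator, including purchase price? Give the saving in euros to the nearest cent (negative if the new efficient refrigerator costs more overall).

-€438.42

old refrigerator: €0.00 + (167/1000) kW × 1000 h × €0.40 = €0.00 + €66.8 = €66.8
new efficient refrigerator: €482.82 + (56/1000) kW × 1000 h × €0.40 = €482.82 + €22.4 = €505.22
Saving = €66.8 − €505.22 = −€438.42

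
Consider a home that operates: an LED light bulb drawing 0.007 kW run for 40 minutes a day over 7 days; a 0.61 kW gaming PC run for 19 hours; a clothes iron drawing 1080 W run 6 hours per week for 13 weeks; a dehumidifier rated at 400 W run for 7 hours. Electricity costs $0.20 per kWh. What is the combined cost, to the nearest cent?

LED light bulb: Runtime = 40 min × 7 = 280 min = 4.666666… h
LED light bulb: 0.007 kW × 4.666666… h = 0.032666… kWh
gaming PC: 0.61 kW × 19 h = 11.59 kWh
clothes iron: Runtime = 6 h/week × 13 weeks = 78 h
clothes iron: 1.08 kW × 78 h = 84.24 kWh
dehumidifier: 0.4 kW × 7 h = 2.8 kWh
Total energy = 98.662666… kWh
Cost = 98.662666… × $0.20 = $19.73

$19.73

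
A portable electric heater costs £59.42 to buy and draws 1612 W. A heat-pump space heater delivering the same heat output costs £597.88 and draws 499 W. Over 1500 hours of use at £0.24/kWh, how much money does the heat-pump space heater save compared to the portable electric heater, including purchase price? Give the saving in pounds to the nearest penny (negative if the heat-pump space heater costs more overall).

portable electric heater: £59.42 + (1612/1000) kW × 1500 h × £0.24 = £59.42 + £580.32 = £639.74
heat-pump space heater: £597.88 + (499/1000) kW × 1500 h × £0.24 = £597.88 + £179.64 = £777.52
Saving = £639.74 − £777.52 = −£137.78

-£137.78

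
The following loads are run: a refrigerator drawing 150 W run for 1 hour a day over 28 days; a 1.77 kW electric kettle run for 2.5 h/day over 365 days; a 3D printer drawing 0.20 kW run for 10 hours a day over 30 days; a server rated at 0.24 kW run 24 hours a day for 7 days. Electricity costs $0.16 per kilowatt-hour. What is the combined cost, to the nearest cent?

$275.14

refrigerator: Runtime = 1 h/day × 28 days = 28 h
refrigerator: 0.15 kW × 28 h = 4.2 kWh
electric kettle: Runtime = 2.5 h/day × 365 days = 912.5 h
electric kettle: 1.77 kW × 912.5 h = 1615.125 kWh
3D printer: Runtime = 10 h/day × 30 days = 300 h
3D printer: 0.2 kW × 300 h = 60 kWh
server: Runtime = 24 h × 7 = 168 h
server: 0.24 kW × 168 h = 40.32 kWh
Total energy = 1719.645 kWh
Cost = 1719.645 × $0.16 = $275.14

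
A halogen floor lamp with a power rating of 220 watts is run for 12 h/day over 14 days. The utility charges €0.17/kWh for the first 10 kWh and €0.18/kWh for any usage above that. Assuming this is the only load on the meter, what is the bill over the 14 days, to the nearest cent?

€6.55

Runtime = 12 h/day × 14 days = 168 h
Energy = 0.22 kW × 168 h = 36.96 kWh
Tier 1 (0–10 kWh): 10 × €0.17 = €1.7
Above 10 kWh: 26.96 × €0.18 = €4.8528
Bill = €6.55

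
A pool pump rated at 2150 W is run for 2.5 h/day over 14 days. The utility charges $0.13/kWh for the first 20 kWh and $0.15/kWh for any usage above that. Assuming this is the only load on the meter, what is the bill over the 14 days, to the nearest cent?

$10.89

Runtime = 2.5 h/day × 14 days = 35 h
Energy = 2.15 kW × 35 h = 75.25 kWh
Tier 1 (0–20 kWh): 20 × $0.13 = $2.6
Above 20 kWh: 55.25 × $0.15 = $8.2875
Bill = $10.89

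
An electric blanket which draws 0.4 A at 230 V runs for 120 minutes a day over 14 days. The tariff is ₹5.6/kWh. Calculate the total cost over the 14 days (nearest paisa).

Power = 0.4 A × 230 V = 92 W = 0.092 kW
Runtime = 120 min × 14 = 1680 min = 28 h
Energy = 0.092 kW × 28 h = 2.576 kWh
Cost = 2.576 kWh × ₹5.6/kWh = ₹14.43

₹14.43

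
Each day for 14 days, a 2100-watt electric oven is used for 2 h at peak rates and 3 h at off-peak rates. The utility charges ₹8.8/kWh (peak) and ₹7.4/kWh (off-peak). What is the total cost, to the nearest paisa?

₹1170.12

Peak energy = 2.1 kW × 2 h × 14 = 58.8 kWh
Off-peak energy = 2.1 kW × 3 h × 14 = 88.2 kWh
Cost = 58.8 × ₹8.8 + 88.2 × ₹7.4 = ₹517.44 + ₹652.68 = ₹1170.12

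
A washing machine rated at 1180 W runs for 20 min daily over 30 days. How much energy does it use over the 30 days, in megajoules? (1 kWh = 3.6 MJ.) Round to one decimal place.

42.5 MJ

Runtime = 20 min × 30 = 600 min = 10 h
Energy = 1.18 kW × 10 h = 11.8 kWh
= 11.8 × 3.6 MJ = 42.5 MJ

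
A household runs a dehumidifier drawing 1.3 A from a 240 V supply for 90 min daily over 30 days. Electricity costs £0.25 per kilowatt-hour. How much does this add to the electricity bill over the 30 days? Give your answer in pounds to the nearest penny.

£3.51

Power = 1.3 A × 240 V = 312 W = 0.312 kW
Runtime = 90 min × 30 = 2700 min = 45 h
Energy = 0.312 kW × 45 h = 14.04 kWh
Cost = 14.04 kWh × £0.25/kWh = £3.51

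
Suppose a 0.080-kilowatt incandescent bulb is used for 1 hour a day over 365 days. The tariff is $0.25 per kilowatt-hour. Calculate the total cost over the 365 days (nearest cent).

Runtime = 1 h/day × 365 days = 365 h
Energy = 0.08 kW × 365 h = 29.2 kWh
Cost = 29.2 kWh × $0.25/kWh = $7.30

$7.30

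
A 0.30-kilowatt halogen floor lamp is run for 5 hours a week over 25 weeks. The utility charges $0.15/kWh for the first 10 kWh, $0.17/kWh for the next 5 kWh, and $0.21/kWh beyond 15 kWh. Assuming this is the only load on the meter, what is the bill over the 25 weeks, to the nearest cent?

Runtime = 5 h/week × 25 weeks = 125 h
Energy = 0.3 kW × 125 h = 37.5 kWh
Tier 1 (0–10 kWh): 10 × $0.15 = $1.5
Tier 2 (10–15 kWh): 5 × $0.17 = $0.85
Above 15 kWh: 22.5 × $0.21 = $4.725
Bill = $7.08

$7.08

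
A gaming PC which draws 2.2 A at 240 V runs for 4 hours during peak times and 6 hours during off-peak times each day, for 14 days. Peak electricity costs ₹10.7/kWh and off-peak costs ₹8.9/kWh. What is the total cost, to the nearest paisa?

Power = 2.2 A × 240 V = 528 W = 0.528 kW
Peak energy = 0.528 kW × 4 h × 14 = 29.568 kWh
Off-peak energy = 0.528 kW × 6 h × 14 = 44.352 kWh
Cost = 29.568 × ₹10.7 + 44.352 × ₹8.9 = ₹316.3776 + ₹394.7328 = ₹711.11

₹711.11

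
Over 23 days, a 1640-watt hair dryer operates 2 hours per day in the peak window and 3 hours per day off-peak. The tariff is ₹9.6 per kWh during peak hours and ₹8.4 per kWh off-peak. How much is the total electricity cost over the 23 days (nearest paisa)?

₹1674.77

Peak energy = 1.64 kW × 2 h × 23 = 75.44 kWh
Off-peak energy = 1.64 kW × 3 h × 23 = 113.16 kWh
Cost = 75.44 × ₹9.6 + 113.16 × ₹8.4 = ₹724.224 + ₹950.544 = ₹1674.77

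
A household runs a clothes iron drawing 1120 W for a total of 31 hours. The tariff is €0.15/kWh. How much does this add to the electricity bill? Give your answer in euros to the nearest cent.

Energy = 1.12 kW × 31 h = 34.72 kWh
Cost = 34.72 kWh × €0.15/kWh = €5.21

€5.21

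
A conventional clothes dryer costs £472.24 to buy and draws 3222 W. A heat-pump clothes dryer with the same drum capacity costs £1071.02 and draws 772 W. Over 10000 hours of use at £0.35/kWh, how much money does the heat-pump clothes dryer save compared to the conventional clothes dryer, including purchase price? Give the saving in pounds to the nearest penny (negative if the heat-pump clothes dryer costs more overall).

£7976.22

conventional clothes dryer: £472.24 + (3222/1000) kW × 10000 h × £0.35 = £472.24 + £11277 = £11749.24
heat-pump clothes dryer: £1071.02 + (772/1000) kW × 10000 h × £0.35 = £1071.02 + £2702 = £3773.02
Saving = £11749.24 − £3773.02 = £7976.22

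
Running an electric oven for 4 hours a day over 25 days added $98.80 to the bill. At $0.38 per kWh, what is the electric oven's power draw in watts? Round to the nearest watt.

2600 W

Energy = $98.80 ÷ $0.38/kWh = 260 kWh
Runtime = 4 h/day × 25 days = 100 h
Power = 260 kWh ÷ 100 h = 2.6 kW = 2600 W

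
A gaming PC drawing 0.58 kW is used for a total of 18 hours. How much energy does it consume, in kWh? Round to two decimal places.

Energy = 0.58 kW × 18 h = 10.44 kWh

10.44 kWh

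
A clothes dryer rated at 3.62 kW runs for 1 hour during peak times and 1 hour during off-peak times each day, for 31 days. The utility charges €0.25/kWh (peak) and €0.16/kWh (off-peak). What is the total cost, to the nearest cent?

Peak energy = 3.62 kW × 1 h × 31 = 112.22 kWh
Off-peak energy = 3.62 kW × 1 h × 31 = 112.22 kWh
Cost = 112.22 × €0.25 + 112.22 × €0.16 = €28.055 + €17.9552 = €46.01

€46.01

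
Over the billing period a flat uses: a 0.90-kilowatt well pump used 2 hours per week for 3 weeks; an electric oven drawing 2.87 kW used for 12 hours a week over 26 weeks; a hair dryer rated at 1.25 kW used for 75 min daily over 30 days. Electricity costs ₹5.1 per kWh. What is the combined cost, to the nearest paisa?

₹4833.35

well pump: Runtime = 2 h/week × 3 weeks = 6 h
well pump: 0.9 kW × 6 h = 5.4 kWh
electric oven: Runtime = 12 h/week × 26 weeks = 312 h
electric oven: 2.87 kW × 312 h = 895.44 kWh
hair dryer: Runtime = 75 min × 30 = 2250 min = 37.5 h
hair dryer: 1.25 kW × 37.5 h = 46.875 kWh
Total energy = 947.715 kWh
Cost = 947.715 × ₹5.1 = ₹4833.35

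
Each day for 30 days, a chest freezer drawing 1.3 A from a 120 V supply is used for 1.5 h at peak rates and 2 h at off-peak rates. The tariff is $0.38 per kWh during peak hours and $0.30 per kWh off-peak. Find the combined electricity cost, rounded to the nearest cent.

Power = 1.3 A × 120 V = 156 W = 0.156 kW
Peak energy = 0.156 kW × 1.5 h × 30 = 7.02 kWh
Off-peak energy = 0.156 kW × 2 h × 30 = 9.36 kWh
Cost = 7.02 × $0.38 + 9.36 × $0.30 = $2.6676 + $2.808 = $5.48

$5.48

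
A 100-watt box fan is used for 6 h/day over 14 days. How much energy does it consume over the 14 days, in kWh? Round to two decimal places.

Runtime = 6 h/day × 14 days = 84 h
Energy = 0.1 kW × 84 h = 8.4 kWh

8.40 kWh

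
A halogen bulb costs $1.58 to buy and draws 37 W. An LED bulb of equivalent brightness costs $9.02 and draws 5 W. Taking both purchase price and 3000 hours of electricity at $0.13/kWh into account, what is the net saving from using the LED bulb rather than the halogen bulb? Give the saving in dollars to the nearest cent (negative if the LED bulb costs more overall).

$5.04

halogen bulb: $1.58 + (37/1000) kW × 3000 h × $0.13 = $1.58 + $14.43 = $16.01
LED bulb: $9.02 + (5/1000) kW × 3000 h × $0.13 = $9.02 + $1.95 = $10.97
Saving = $16.01 − $10.97 = $5.04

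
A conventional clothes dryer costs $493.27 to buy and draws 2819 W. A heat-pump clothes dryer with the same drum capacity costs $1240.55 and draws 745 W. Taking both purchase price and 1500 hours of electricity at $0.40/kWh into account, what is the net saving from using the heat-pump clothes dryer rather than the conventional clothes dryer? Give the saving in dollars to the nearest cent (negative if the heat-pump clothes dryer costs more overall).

conventional clothes dryer: $493.27 + (2819/1000) kW × 1500 h × $0.40 = $493.27 + $1691.4 = $2184.67
heat-pump clothes dryer: $1240.55 + (745/1000) kW × 1500 h × $0.40 = $1240.55 + $447 = $1687.55
Saving = $2184.67 − $1687.55 = $497.12

$497.12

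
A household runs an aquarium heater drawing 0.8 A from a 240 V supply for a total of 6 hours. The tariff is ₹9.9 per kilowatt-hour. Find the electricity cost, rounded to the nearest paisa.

Power = 0.8 A × 240 V = 192 W = 0.192 kW
Energy = 0.192 kW × 6 h = 1.152 kWh
Cost = 1.152 kWh × ₹9.9/kWh = ₹11.40

₹11.40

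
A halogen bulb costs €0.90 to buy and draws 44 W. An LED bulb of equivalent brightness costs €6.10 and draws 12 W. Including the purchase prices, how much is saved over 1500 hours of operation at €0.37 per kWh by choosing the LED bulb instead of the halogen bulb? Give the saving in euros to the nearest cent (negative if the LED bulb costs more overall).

€12.56

halogen bulb: €0.90 + (44/1000) kW × 1500 h × €0.37 = €0.90 + €24.42 = €25.32
LED bulb: €6.10 + (12/1000) kW × 1500 h × €0.37 = €6.10 + €6.66 = €12.76
Saving = €25.32 − €12.76 = €12.56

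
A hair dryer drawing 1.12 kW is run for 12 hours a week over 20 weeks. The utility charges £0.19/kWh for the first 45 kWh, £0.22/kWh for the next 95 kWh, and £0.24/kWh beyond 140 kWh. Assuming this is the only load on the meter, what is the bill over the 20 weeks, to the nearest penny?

£60.36

Runtime = 12 h/week × 20 weeks = 240 h
Energy = 1.12 kW × 240 h = 268.8 kWh
Tier 1 (0–45 kWh): 45 × £0.19 = £8.55
Tier 2 (45–140 kWh): 95 × £0.22 = £20.9
Above 140 kWh: 128.8 × £0.24 = £30.912
Bill = £60.36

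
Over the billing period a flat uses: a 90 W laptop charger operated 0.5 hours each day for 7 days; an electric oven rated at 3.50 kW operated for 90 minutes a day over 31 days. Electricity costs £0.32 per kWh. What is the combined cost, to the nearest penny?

laptop charger: Runtime = 0.5 h/day × 7 days = 3.5 h
laptop charger: 0.09 kW × 3.5 h = 0.315 kWh
electric oven: Runtime = 90 min × 31 = 2790 min = 46.5 h
electric oven: 3.5 kW × 46.5 h = 162.75 kWh
Total energy = 163.065 kWh
Cost = 163.065 × £0.32 = £52.18

£52.18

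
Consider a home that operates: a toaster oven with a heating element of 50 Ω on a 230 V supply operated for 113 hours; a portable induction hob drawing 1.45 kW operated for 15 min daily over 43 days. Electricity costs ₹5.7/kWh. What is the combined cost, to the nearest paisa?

₹770.31

toaster oven: Power = V²/R = 230²/50 = 1058 W = 1.058 kW
toaster oven: 1.058 kW × 113 h = 119.554 kWh
portable induction hob: Runtime = 15 min × 43 = 645 min = 10.75 h
portable induction hob: 1.45 kW × 10.75 h = 15.5875 kWh
Total energy = 135.1415 kWh
Cost = 135.1415 × ₹5.7 = ₹770.31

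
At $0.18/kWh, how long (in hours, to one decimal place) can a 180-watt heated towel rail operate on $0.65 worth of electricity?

Energy available = $0.65 ÷ $0.18/kWh = 3.6111 kWh
Hours = 3.6111 kWh ÷ 0.18 kW = 20.1 h

20.1 h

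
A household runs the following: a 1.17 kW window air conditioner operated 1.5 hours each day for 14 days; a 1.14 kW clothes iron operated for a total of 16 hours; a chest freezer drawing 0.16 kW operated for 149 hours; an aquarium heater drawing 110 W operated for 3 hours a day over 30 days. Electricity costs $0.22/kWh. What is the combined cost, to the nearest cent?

window air conditioner: Runtime = 1.5 h/day × 14 days = 21 h
window air conditioner: 1.17 kW × 21 h = 24.57 kWh
clothes iron: 1.14 kW × 16 h = 18.24 kWh
chest freezer: 0.16 kW × 149 h = 23.84 kWh
aquarium heater: Runtime = 3 h/day × 30 days = 90 h
aquarium heater: 0.11 kW × 90 h = 9.9 kWh
Total energy = 76.55 kWh
Cost = 76.55 × $0.22 = $16.84

$16.84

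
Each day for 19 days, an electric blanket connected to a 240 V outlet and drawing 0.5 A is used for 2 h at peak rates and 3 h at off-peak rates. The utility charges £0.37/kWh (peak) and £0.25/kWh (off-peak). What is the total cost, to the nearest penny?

Power = 0.5 A × 240 V = 120 W = 0.12 kW
Peak energy = 0.12 kW × 2 h × 19 = 4.56 kWh
Off-peak energy = 0.12 kW × 3 h × 19 = 6.84 kWh
Cost = 4.56 × £0.37 + 6.84 × £0.25 = £1.6872 + £1.71 = £3.40

£3.40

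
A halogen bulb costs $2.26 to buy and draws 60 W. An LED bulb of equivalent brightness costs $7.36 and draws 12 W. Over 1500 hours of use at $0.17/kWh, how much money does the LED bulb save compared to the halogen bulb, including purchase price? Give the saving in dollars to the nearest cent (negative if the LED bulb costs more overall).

halogen bulb: $2.26 + (60/1000) kW × 1500 h × $0.17 = $2.26 + $15.3 = $17.56
LED bulb: $7.36 + (12/1000) kW × 1500 h × $0.17 = $7.36 + $3.06 = $10.42
Saving = $17.56 − $10.42 = $7.14

$7.14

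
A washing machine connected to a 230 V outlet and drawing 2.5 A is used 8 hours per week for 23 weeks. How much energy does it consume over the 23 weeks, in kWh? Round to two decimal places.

105.80 kWh

Power = 2.5 A × 230 V = 575 W = 0.575 kW
Runtime = 8 h/week × 23 weeks = 184 h
Energy = 0.575 kW × 184 h = 105.8 kWh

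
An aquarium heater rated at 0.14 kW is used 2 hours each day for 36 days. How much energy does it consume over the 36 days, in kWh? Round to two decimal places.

10.08 kWh

Runtime = 2 h/day × 36 days = 72 h
Energy = 0.14 kW × 72 h = 10.08 kWh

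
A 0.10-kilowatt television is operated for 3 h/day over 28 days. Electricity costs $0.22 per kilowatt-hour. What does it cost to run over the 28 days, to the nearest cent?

$1.85

Runtime = 3 h/day × 28 days = 84 h
Energy = 0.1 kW × 84 h = 8.4 kWh
Cost = 8.4 kWh × $0.22/kWh = $1.85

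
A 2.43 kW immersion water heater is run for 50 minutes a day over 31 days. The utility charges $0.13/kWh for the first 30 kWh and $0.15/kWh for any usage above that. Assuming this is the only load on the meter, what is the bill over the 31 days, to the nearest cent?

Runtime = 50 min × 31 = 1550 min = 25.833333… h
Energy = 2.43 kW × 25.833333… h = 62.775 kWh
Tier 1 (0–30 kWh): 30 × $0.13 = $3.9
Above 30 kWh: 32.775 × $0.15 = $4.91625
Bill = $8.82

$8.82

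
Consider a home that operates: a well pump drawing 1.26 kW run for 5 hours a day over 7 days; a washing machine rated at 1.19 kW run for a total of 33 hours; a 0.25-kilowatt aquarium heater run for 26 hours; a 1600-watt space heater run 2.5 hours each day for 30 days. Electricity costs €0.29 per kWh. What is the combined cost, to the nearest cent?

€60.86

well pump: Runtime = 5 h/day × 7 days = 35 h
well pump: 1.26 kW × 35 h = 44.1 kWh
washing machine: 1.19 kW × 33 h = 39.27 kWh
aquarium heater: 0.25 kW × 26 h = 6.5 kWh
space heater: Runtime = 2.5 h/day × 30 days = 75 h
space heater: 1.6 kW × 75 h = 120 kWh
Total energy = 209.87 kWh
Cost = 209.87 × €0.29 = €60.86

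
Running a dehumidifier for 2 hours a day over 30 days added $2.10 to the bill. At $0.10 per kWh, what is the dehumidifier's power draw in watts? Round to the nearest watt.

Energy = $2.10 ÷ $0.10/kWh = 21 kWh
Runtime = 2 h/day × 30 days = 60 h
Power = 21 kWh ÷ 60 h = 0.35 kW = 350 W

350 W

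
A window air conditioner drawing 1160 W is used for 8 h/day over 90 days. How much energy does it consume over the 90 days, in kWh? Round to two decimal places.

835.20 kWh

Runtime = 8 h/day × 90 days = 720 h
Energy = 1.16 kW × 720 h = 835.2 kWh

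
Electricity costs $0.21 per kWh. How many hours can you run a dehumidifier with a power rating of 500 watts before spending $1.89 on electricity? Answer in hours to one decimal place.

18.0 h

Energy available = $1.89 ÷ $0.21/kWh = 9 kWh
Hours = 9 kWh ÷ 0.5 kW = 18.0 h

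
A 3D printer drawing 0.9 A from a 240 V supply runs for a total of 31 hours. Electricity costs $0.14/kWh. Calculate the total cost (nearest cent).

$0.94

Power = 0.9 A × 240 V = 216 W = 0.216 kW
Energy = 0.216 kW × 31 h = 6.696 kWh
Cost = 6.696 kWh × $0.14/kWh = $0.94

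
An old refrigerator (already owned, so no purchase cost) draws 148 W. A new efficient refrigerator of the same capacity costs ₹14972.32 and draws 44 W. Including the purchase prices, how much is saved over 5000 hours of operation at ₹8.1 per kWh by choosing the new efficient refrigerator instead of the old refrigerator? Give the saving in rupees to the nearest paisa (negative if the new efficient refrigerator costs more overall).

-₹10760.32

old refrigerator: ₹0.00 + (148/1000) kW × 5000 h × ₹8.1 = ₹0.00 + ₹5994 = ₹5994
new efficient refrigerator: ₹14972.32 + (44/1000) kW × 5000 h × ₹8.1 = ₹14972.32 + ₹1782 = ₹16754.32
Saving = ₹5994 − ₹16754.32 = −₹10760.32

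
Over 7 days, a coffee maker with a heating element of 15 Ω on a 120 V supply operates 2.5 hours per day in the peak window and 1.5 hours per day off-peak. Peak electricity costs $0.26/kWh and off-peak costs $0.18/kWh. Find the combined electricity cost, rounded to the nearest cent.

$6.18

Power = V²/R = 120²/15 = 960 W = 0.96 kW
Peak energy = 0.96 kW × 2.5 h × 7 = 16.8 kWh
Off-peak energy = 0.96 kW × 1.5 h × 7 = 10.08 kWh
Cost = 16.8 × $0.26 + 10.08 × $0.18 = $4.368 + $1.8144 = $6.18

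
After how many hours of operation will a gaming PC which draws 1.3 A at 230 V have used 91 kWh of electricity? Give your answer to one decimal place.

Power = 1.3 A × 230 V = 299 W = 0.299 kW
Hours = 91 kWh ÷ 0.299 kW = 304.3 h

304.3 h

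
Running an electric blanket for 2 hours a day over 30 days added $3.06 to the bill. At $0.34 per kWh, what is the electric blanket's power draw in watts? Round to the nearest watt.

Energy = $3.06 ÷ $0.34/kWh = 9 kWh
Runtime = 2 h/day × 30 days = 60 h
Power = 9 kWh ÷ 60 h = 0.15 kW = 150 W

150 W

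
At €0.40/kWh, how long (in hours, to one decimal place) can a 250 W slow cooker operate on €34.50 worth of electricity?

Energy available = €34.50 ÷ €0.40/kWh = 86.25 kWh
Hours = 86.25 kWh ÷ 0.25 kW = 345.0 h

345.0 h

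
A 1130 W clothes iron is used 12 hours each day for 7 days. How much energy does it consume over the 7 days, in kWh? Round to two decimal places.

Runtime = 12 h/day × 7 days = 84 h
Energy = 1.13 kW × 84 h = 94.92 kWh

94.92 kWh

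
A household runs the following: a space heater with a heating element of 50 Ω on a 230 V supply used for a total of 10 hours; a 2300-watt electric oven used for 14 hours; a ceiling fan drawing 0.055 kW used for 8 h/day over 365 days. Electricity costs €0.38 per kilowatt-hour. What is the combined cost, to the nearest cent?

€77.28

space heater: Power = V²/R = 230²/50 = 1058 W = 1.058 kW
space heater: 1.058 kW × 10 h = 10.58 kWh
electric oven: 2.3 kW × 14 h = 32.2 kWh
ceiling fan: Runtime = 8 h/day × 365 days = 2920 h
ceiling fan: 0.055 kW × 2920 h = 160.6 kWh
Total energy = 203.38 kWh
Cost = 203.38 × €0.38 = €77.28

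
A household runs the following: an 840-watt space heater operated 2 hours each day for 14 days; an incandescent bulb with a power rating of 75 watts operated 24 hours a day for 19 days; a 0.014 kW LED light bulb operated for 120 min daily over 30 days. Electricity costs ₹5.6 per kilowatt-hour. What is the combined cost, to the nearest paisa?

space heater: Runtime = 2 h/day × 14 days = 28 h
space heater: 0.84 kW × 28 h = 23.52 kWh
incandescent bulb: Runtime = 24 h × 19 = 456 h
incandescent bulb: 0.075 kW × 456 h = 34.2 kWh
LED light bulb: Runtime = 120 min × 30 = 3600 min = 60 h
LED light bulb: 0.014 kW × 60 h = 0.84 kWh
Total energy = 58.56 kWh
Cost = 58.56 × ₹5.6 = ₹327.94

₹327.94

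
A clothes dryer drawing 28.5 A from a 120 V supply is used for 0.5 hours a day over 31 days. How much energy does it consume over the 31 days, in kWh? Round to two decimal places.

53.01 kWh

Power = 28.5 A × 120 V = 3420 W = 3.42 kW
Runtime = 0.5 h/day × 31 days = 15.5 h
Energy = 3.42 kW × 15.5 h = 53.01 kWh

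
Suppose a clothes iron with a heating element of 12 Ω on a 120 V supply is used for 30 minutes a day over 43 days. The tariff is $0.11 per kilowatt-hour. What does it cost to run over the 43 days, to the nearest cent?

$2.84

Power = V²/R = 120²/12 = 1200 W = 1.2 kW
Runtime = 30 min × 43 = 1290 min = 21.5 h
Energy = 1.2 kW × 21.5 h = 25.8 kWh
Cost = 25.8 kWh × $0.11/kWh = $2.84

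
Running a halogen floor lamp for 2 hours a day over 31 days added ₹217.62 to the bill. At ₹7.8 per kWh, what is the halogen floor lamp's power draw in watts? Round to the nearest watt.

450 W

Energy = ₹217.62 ÷ ₹7.8/kWh = 27.9 kWh
Runtime = 2 h/day × 31 days = 62 h
Power = 27.9 kWh ÷ 62 h = 0.45 kW = 450 W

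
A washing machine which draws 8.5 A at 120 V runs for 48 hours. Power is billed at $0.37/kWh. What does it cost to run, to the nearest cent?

$18.12

Power = 8.5 A × 120 V = 1020 W = 1.02 kW
Energy = 1.02 kW × 48 h = 48.96 kWh
Cost = 48.96 kWh × $0.37/kWh = $18.12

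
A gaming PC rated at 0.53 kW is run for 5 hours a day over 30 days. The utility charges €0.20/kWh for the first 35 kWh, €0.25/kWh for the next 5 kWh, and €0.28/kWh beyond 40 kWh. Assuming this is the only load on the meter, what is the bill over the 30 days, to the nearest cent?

Runtime = 5 h/day × 30 days = 150 h
Energy = 0.53 kW × 150 h = 79.5 kWh
Tier 1 (0–35 kWh): 35 × €0.20 = €7
Tier 2 (35–40 kWh): 5 × €0.25 = €1.25
Above 40 kWh: 39.5 × €0.28 = €11.06
Bill = €19.31

€19.31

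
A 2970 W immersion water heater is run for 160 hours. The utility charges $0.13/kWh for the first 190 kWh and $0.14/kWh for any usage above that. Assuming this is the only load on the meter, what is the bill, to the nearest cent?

$64.63

Energy = 2.97 kW × 160 h = 475.2 kWh
Tier 1 (0–190 kWh): 190 × $0.13 = $24.7
Above 190 kWh: 285.2 × $0.14 = $39.928
Bill = $64.63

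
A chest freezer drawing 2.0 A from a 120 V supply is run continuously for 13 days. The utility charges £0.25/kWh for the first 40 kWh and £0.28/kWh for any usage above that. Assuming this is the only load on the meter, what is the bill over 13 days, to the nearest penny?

Power = 2.0 A × 120 V = 240 W = 0.24 kW
Runtime = 24 h × 13 = 312 h
Energy = 0.24 kW × 312 h = 74.88 kWh
Tier 1 (0–40 kWh): 40 × £0.25 = £10
Above 40 kWh: 34.88 × £0.28 = £9.7664
Bill = £19.77

£19.77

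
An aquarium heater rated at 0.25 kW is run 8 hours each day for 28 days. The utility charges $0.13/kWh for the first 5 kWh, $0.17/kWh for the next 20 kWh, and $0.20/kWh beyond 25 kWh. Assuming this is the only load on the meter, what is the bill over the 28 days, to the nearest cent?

$10.25

Runtime = 8 h/day × 28 days = 224 h
Energy = 0.25 kW × 224 h = 56 kWh
Tier 1 (0–5 kWh): 5 × $0.13 = $0.65
Tier 2 (5–25 kWh): 20 × $0.17 = $3.4
Above 25 kWh: 31 × $0.20 = $6.2
Bill = $10.25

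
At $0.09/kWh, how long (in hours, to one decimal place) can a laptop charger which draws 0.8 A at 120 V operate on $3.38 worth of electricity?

Power = 0.8 A × 120 V = 96 W = 0.096 kW
Energy available = $3.38 ÷ $0.09/kWh = 37.5556 kWh
Hours = 37.5556 kWh ÷ 0.096 kW = 391.2 h

391.2 h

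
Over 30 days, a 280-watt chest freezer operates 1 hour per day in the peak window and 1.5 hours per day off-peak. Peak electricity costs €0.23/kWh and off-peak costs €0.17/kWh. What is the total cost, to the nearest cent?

Peak energy = 0.28 kW × 1 h × 30 = 8.4 kWh
Off-peak energy = 0.28 kW × 1.5 h × 30 = 12.6 kWh
Cost = 8.4 × €0.23 + 12.6 × €0.17 = €1.932 + €2.142 = €4.07

€4.07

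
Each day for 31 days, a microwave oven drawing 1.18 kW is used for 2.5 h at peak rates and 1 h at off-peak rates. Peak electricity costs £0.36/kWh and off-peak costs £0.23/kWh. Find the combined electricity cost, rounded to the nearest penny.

£41.34

Peak energy = 1.18 kW × 2.5 h × 31 = 91.45 kWh
Off-peak energy = 1.18 kW × 1 h × 31 = 36.58 kWh
Cost = 91.45 × £0.36 + 36.58 × £0.23 = £32.922 + £8.4134 = £41.34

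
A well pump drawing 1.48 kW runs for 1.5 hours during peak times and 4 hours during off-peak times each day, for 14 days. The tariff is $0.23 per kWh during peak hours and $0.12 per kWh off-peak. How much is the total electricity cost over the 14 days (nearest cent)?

Peak energy = 1.48 kW × 1.5 h × 14 = 31.08 kWh
Off-peak energy = 1.48 kW × 4 h × 14 = 82.88 kWh
Cost = 31.08 × $0.23 + 82.88 × $0.12 = $7.1484 + $9.9456 = $17.09

$17.09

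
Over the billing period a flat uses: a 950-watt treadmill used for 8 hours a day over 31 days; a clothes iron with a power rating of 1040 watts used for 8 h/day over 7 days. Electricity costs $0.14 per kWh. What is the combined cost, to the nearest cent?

$41.14

treadmill: Runtime = 8 h/day × 31 days = 248 h
treadmill: 0.95 kW × 248 h = 235.6 kWh
clothes iron: Runtime = 8 h/day × 7 days = 56 h
clothes iron: 1.04 kW × 56 h = 58.24 kWh
Total energy = 293.84 kWh
Cost = 293.84 × $0.14 = $41.14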